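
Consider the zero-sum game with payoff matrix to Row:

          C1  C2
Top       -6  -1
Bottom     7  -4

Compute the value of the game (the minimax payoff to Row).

Row minima: Top → -6, Bottom → -4; maximin = -4.
Column maxima: C1 → 7, C2 → -1; minimax = -1.
-4 ≠ -1, so there is no saddle point; optimal play is mixed.
Let Row play Top with probability p. Expected payoff against C1: (-6)p + 7(1−p) = −13p + 7; against C2: (-1)p + (-4)(1−p) = 3p − 4.
Setting these equal: −13p + 7 = 3p − 4 ⇒ −16p = -11 ⇒ p = 11/16, and the value is (-13)·(11/16) + 7 = -31/16.
For Column: with q = P(C1), equating Top's and Bottom's payoffs gives −5q − 1 = 11q − 4 ⇒ q = 3/16.

-31/16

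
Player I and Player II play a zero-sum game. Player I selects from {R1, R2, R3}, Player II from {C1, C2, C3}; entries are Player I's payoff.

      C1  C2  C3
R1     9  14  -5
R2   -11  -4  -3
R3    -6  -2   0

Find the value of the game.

-3/2

Row minima: R1 → -5, R2 → -11, R3 → -6; maximin = -5.
Column maxima: C1 → 9, C2 → 14, C3 → 0; minimax = 0.
-5 ≠ 0, so there is no saddle point; optimal play is mixed.
R2 is strictly dominated by R3, so Player I never plays it.
C2 is strictly dominated by C1 (it gives Player I strictly more in every row), so Player II never plays it.
On the remaining 2×2 (R1, R3 vs C1, C3):
Let Player I play R1 with probability p. Expected payoff against C1: 9p + (-6)(1−p) = 15p − 6; against C3: (-5)p + 0(1−p) = −5p.
Setting these equal: 15p − 6 = −5p ⇒ 20p = 6 ⇒ p = 3/10, and the value is (15)·(3/10) − 6 = -3/2.
For Player II: with q = P(C1), equating R1's and R3's payoffs gives 14q − 5 = −6q ⇒ q = 1/4.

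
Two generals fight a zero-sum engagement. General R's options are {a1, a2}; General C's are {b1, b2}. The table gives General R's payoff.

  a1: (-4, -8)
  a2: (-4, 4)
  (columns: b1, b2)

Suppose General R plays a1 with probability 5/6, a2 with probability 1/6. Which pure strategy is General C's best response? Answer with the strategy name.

If General C plays b1, General R's expected payoff is (5/6)·(-4) + (1/6)·(-4) = -4.
If General C plays b2, General R's expected payoff is (5/6)·(-8) + (1/6)·4 = -6.
General C minimizes General R's payoff; the smallest is -6, so the best response is b2.

b2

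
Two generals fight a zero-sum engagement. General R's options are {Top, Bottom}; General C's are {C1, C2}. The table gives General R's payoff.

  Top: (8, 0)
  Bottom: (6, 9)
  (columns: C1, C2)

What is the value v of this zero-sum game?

Row minima: Top → 0, Bottom → 6; maximin = 6.
Column maxima: C1 → 8, C2 → 9; minimax = 8.
6 ≠ 8, so there is no saddle point; optimal play is mixed.
Let General R play Top with probability p. Expected payoff against C1: 8p + 6(1−p) = 2p + 6; against C2: 0p + 9(1−p) = −9p + 9.
Setting these equal: 2p + 6 = −9p + 9 ⇒ 11p = 3 ⇒ p = 3/11, and the value is (2)·(3/11) + 6 = 72/11.
For General C: with q = P(C1), equating Top's and Bottom's payoffs gives 8q = −3q + 9 ⇒ q = 9/11.

72/11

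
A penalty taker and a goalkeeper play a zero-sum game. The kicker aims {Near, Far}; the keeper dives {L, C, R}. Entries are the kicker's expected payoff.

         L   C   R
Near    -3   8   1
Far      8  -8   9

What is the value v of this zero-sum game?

Row minima: Near → -3, Far → -8; maximin = -3.
Column maxima: L → 8, C → 8, R → 9; minimax = 8.
-3 ≠ 8, so there is no saddle point; optimal play is mixed.
R is strictly dominated by L (it gives the kicker strictly more in every row), so the keeper never plays it.
On the remaining 2×2 (Near, Far vs L, C):
Let the kicker play Near with probability p. Expected payoff against L: (-3)p + 8(1−p) = −11p + 8; against C: 8p + (-8)(1−p) = 16p − 8.
Setting these equal: −11p + 8 = 16p − 8 ⇒ −27p = -16 ⇒ p = 16/27, and the value is (-11)·(16/27) + 8 = 40/27.
For the keeper: with q = P(L), equating Near's and Far's payoffs gives −11q + 8 = 16q − 8 ⇒ q = 16/27.

40/27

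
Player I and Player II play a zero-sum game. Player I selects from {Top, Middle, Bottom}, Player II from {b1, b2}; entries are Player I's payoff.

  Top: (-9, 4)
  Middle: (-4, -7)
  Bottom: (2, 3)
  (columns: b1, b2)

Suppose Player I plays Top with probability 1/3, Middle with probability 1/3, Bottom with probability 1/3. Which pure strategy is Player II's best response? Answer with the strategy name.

b1

If Player II plays b1, Player I's expected payoff is (1/3)·(-9) + (1/3)·(-4) + (1/3)·2 = -11/3.
If Player II plays b2, Player I's expected payoff is (1/3)·4 + (1/3)·(-7) + (1/3)·3 = 0.
Player II minimizes Player I's payoff; the smallest is -11/3, so the best response is b1.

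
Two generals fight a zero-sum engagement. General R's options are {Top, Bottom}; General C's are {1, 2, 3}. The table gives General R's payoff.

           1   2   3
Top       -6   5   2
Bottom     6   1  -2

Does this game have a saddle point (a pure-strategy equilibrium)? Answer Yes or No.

No

Row minima: Top → -6, Bottom → -2; maximin = -2.
Column maxima: 1 → 6, 2 → 5, 3 → 2; minimax = 2.
-2 ≠ 2, so no pure-strategy equilibrium exists.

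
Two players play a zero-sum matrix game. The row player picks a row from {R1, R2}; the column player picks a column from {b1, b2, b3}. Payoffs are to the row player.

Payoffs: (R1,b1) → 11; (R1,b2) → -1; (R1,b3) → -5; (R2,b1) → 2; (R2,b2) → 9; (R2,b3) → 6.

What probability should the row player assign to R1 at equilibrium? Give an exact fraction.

Row minima: R1 → -5, R2 → 2; maximin = 2.
Column maxima: b1 → 11, b2 → 9, b3 → 6; minimax = 6.
2 ≠ 6, so there is no saddle point; optimal play is mixed.
b2 is strictly dominated by b3 (it gives the row player strictly more in every row), so the column player never plays it.
On the remaining 2×2 (R1, R2 vs b1, b3):
Let the row player play R1 with probability p. Expected payoff against b1: 11p + 2(1−p) = 9p + 2; against b3: (-5)p + 6(1−p) = −11p + 6.
Setting these equal: 9p + 2 = −11p + 6 ⇒ 20p = 4 ⇒ p = 1/5, and the value is (9)·(1/5) + 2 = 19/5.
For the column player: with q = P(b1), equating R1's and R2's payoffs gives 16q − 5 = −4q + 6 ⇒ q = 11/20.

1/5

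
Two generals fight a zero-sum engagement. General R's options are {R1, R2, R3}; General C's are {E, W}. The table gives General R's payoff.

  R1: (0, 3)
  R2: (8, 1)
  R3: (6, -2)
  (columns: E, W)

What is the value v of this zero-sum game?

Row minima: R1 → 0, R2 → 1, R3 → -2; maximin = 1.
Column maxima: E → 8, W → 3; minimax = 3.
1 ≠ 3, so there is no saddle point; optimal play is mixed.
R3 is strictly dominated by R2, so General R never plays it.
On the remaining 2×2 (R1, R2 vs E, W):
Let General R play R1 with probability p. Expected payoff against E: 0p + 8(1−p) = −8p + 8; against W: 3p + 1(1−p) = 2p + 1.
Setting these equal: −8p + 8 = 2p + 1 ⇒ −10p = -7 ⇒ p = 7/10, and the value is (-8)·(7/10) + 8 = 12/5.
For General C: with q = P(E), equating R1's and R2's payoffs gives −3q + 3 = 7q + 1 ⇒ q = 1/5.

12/5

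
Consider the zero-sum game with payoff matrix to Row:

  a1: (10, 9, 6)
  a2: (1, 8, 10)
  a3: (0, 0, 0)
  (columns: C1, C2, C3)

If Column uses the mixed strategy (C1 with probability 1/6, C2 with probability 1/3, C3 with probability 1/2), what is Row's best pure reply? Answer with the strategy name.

Expected payoff of a1: (1/6)·10 + (1/3)·9 + (1/2)·6 = 23/3.
Expected payoff of a2: (1/6)·1 + (1/3)·8 + (1/2)·10 = 47/6.
Expected payoff of a3: (1/6)·0 + (1/3)·0 + (1/2)·0 = 0.
The largest is 47/6, so Row's best response is a2.

a2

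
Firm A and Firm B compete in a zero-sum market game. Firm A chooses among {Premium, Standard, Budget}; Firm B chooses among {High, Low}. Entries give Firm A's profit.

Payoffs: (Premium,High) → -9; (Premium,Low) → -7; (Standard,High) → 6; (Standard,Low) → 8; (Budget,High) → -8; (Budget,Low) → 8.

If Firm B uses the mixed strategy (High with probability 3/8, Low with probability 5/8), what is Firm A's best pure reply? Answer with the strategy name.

Standard

Expected payoff of Premium: (3/8)·(-9) + (5/8)·(-7) = -31/4.
Expected payoff of Standard: (3/8)·6 + (5/8)·8 = 29/4.
Expected payoff of Budget: (3/8)·(-8) + (5/8)·8 = 2.
The largest is 29/4, so Firm A's best response is Standard.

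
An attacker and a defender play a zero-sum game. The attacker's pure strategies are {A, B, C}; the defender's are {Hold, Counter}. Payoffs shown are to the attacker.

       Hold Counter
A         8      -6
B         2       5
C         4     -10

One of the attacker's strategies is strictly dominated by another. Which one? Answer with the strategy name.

A gives a strictly higher payoff than C against every column: 8 > 4, -6 > -10.
So C is strictly dominated and the attacker never plays it.

C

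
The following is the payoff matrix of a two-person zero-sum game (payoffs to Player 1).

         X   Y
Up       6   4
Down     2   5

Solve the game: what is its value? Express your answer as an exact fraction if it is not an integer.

Row minima: Up → 4, Down → 2; maximin = 4.
Column maxima: X → 6, Y → 5; minimax = 5.
4 ≠ 5, so there is no saddle point; optimal play is mixed.
Let Player 1 play Up with probability p. Expected payoff against X: 6p + 2(1−p) = 4p + 2; against Y: 4p + 5(1−p) = −p + 5.
Setting these equal: 4p + 2 = −p + 5 ⇒ 5p = 3 ⇒ p = 3/5, and the value is (4)·(3/5) + 2 = 22/5.
For Player 2: with q = P(X), equating Up's and Down's payoffs gives 2q + 4 = −3q + 5 ⇒ q = 1/5.

22/5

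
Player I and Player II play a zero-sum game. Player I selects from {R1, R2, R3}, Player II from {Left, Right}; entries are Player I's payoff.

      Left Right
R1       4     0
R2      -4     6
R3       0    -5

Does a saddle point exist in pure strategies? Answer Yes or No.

No

Row minima: R1 → 0, R2 → -4, R3 → -5; maximin = 0.
Column maxima: Left → 4, Right → 6; minimax = 4.
0 ≠ 4, so no pure-strategy equilibrium exists.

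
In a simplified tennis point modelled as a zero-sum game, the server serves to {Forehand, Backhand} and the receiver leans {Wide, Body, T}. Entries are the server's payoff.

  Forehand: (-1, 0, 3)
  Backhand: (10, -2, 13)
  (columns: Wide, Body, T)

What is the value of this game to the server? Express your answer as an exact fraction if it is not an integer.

-2/13

Row minima: Forehand → -1, Backhand → -2; maximin = -1.
Column maxima: Wide → 10, Body → 0, T → 13; minimax = 0.
-1 ≠ 0, so there is no saddle point; optimal play is mixed.
T is strictly dominated by Wide (it gives the server strictly more in every row), so the receiver never plays it.
On the remaining 2×2 (Forehand, Backhand vs Wide, Body):
Let the server play Forehand with probability p. Expected payoff against Wide: (-1)p + 10(1−p) = −11p + 10; against Body: 0p + (-2)(1−p) = 2p − 2.
Setting these equal: −11p + 10 = 2p − 2 ⇒ −13p = -12 ⇒ p = 12/13, and the value is (-11)·(12/13) + 10 = -2/13.
For the receiver: with q = P(Wide), equating Forehand's and Backhand's payoffs gives −q = 12q − 2 ⇒ q = 2/13.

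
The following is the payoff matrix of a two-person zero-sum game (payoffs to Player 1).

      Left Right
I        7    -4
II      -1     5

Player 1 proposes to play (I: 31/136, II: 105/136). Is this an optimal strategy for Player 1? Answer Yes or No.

No

Against Left this mix gives (31/136)·7 + (105/136)·(-1) = 14/17.
Against Right this mix gives (31/136)·(-4) + (105/136)·5 = 401/136.
Player 2 will play Left, holding Player 1 to 14/17. Shifting weight toward the row that does better against Left would raise this floor (the equalizing mix achieves 31/17 against both Left and Right), so the proposed strategy is not optimal.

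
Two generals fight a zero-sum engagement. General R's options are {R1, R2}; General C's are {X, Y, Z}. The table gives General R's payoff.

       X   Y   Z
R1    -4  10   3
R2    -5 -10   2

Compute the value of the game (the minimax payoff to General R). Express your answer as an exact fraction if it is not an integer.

-4

Row minima: R1 → -4, R2 → -10; maximin = -4.
Column maxima: X → -4, Y → 10, Z → 3; minimax = -4.
Since maximin = minimax = -4, there is a saddle point and the value is -4.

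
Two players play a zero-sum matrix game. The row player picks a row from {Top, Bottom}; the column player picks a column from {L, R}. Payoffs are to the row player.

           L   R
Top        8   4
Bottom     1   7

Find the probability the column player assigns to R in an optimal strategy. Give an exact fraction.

Row minima: Top → 4, Bottom → 1; maximin = 4.
Column maxima: L → 8, R → 7; minimax = 7.
4 ≠ 7, so there is no saddle point; optimal play is mixed.
Let the row player play Top with probability p. Expected payoff against L: 8p + 1(1−p) = 7p + 1; against R: 4p + 7(1−p) = −3p + 7.
Setting these equal: 7p + 1 = −3p + 7 ⇒ 10p = 6 ⇒ p = 3/5, and the value is (7)·(3/5) + 1 = 26/5.
For the column player: with q = P(L), equating Top's and Bottom's payoffs gives 4q + 4 = −6q + 7 ⇒ q = 3/10.

7/10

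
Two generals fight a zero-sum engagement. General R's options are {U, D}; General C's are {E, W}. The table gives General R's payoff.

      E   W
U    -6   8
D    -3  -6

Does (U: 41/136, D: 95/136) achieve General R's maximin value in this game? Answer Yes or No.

No

Against E this mix gives (41/136)·(-6) + (95/136)·(-3) = -531/136.
Against W this mix gives (41/136)·8 + (95/136)·(-6) = -121/68.
General C will play E, holding General R to -531/136. Shifting weight toward the row that does better against E would raise this floor (the equalizing mix achieves -60/17 against both E and W), so the proposed strategy is not optimal.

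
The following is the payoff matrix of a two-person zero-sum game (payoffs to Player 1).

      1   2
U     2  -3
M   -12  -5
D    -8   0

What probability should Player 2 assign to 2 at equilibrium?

Row minima: U → -3, M → -12, D → -8; maximin = -3.
Column maxima: 1 → 2, 2 → 0; minimax = 0.
-3 ≠ 0, so there is no saddle point; optimal play is mixed.
M is strictly dominated by U, so Player 1 never plays it.
On the remaining 2×2 (U, D vs 1, 2):
Let Player 1 play U with probability p. Expected payoff against 1: 2p + (-8)(1−p) = 10p − 8; against 2: (-3)p + 0(1−p) = −3p.
Setting these equal: 10p − 8 = −3p ⇒ 13p = 8 ⇒ p = 8/13, and the value is (10)·(8/13) − 8 = -24/13.
For Player 2: with q = P(1), equating U's and D's payoffs gives 5q − 3 = −8q ⇒ q = 3/13.

10/13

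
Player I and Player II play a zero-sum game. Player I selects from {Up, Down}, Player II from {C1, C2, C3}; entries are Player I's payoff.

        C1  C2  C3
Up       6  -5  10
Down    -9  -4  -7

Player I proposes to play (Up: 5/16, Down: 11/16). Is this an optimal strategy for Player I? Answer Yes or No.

Yes

Against C1 this mix gives (5/16)·6 + (11/16)·(-9) = -69/16.
Against C2 this mix gives (5/16)·(-5) + (11/16)·(-4) = -69/16.
Against C3 this mix gives (5/16)·10 + (11/16)·(-7) = -27/16.
All of Player II's active replies (C1, C2) yield -69/16, and no column does worse for Player I. The mix makes Player II indifferent and guarantees -69/16, so it is optimal.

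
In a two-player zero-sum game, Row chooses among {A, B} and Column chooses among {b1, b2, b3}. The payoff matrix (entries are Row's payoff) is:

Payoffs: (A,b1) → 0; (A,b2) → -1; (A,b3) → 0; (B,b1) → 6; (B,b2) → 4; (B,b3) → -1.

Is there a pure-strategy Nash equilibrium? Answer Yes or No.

No

Row minima: A → -1, B → -1; maximin = -1.
Column maxima: b1 → 6, b2 → 4, b3 → 0; minimax = 0.
-1 ≠ 0, so no pure-strategy equilibrium exists.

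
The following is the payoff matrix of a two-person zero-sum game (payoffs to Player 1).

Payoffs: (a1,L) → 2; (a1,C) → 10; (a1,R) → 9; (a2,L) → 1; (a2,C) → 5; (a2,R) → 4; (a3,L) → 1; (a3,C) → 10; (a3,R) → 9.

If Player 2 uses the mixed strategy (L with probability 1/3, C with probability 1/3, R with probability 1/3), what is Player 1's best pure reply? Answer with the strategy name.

a1

Expected payoff of a1: (1/3)·2 + (1/3)·10 + (1/3)·9 = 7.
Expected payoff of a2: (1/3)·1 + (1/3)·5 + (1/3)·4 = 10/3.
Expected payoff of a3: (1/3)·1 + (1/3)·10 + (1/3)·9 = 20/3.
The largest is 7, so Player 1's best response is a1.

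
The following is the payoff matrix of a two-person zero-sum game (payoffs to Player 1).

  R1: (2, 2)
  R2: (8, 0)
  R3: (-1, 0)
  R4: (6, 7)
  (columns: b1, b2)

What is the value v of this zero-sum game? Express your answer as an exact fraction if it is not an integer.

Row minima: R1 → 2, R2 → 0, R3 → -1, R4 → 6; maximin = 6.
Column maxima: b1 → 8, b2 → 7; minimax = 7.
6 ≠ 7, so there is no saddle point; optimal play is mixed.
R1 is strictly dominated by R4, so Player 1 never plays it.
R3 is strictly dominated by R4, so Player 1 never plays it.
On the remaining 2×2 (R2, R4 vs b1, b2):
Let Player 1 play R2 with probability p. Expected payoff against b1: 8p + 6(1−p) = 2p + 6; against b2: 0p + 7(1−p) = −7p + 7.
Setting these equal: 2p + 6 = −7p + 7 ⇒ 9p = 1 ⇒ p = 1/9, and the value is (2)·(1/9) + 6 = 56/9.
For Player 2: with q = P(b1), equating R2's and R4's payoffs gives 8q = −q + 7 ⇒ q = 7/9.

56/9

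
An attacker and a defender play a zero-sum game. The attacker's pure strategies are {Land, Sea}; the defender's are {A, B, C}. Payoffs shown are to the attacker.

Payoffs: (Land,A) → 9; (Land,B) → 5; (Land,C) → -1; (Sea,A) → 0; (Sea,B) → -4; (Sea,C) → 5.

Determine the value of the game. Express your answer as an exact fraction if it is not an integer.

7/5

Row minima: Land → -1, Sea → -4; maximin = -1.
Column maxima: A → 9, B → 5, C → 5; minimax = 5.
-1 ≠ 5, so there is no saddle point; optimal play is mixed.
A is strictly dominated by B (it gives the attacker strictly more in every row), so the defender never plays it.
On the remaining 2×2 (Land, Sea vs B, C):
Let the attacker play Land with probability p. Expected payoff against B: 5p + (-4)(1−p) = 9p − 4; against C: (-1)p + 5(1−p) = −6p + 5.
Setting these equal: 9p − 4 = −6p + 5 ⇒ 15p = 9 ⇒ p = 3/5, and the value is (9)·(3/5) − 4 = 7/5.
For the defender: with q = P(B), equating Land's and Sea's payoffs gives 6q − 1 = −9q + 5 ⇒ q = 2/5.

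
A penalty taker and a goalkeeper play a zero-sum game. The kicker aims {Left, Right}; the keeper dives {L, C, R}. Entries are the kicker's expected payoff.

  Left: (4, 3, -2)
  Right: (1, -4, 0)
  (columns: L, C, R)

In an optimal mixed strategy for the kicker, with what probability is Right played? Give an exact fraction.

Row minima: Left → -2, Right → -4; maximin = -2.
Column maxima: L → 4, C → 3, R → 0; minimax = 0.
-2 ≠ 0, so there is no saddle point; optimal play is mixed.
L is strictly dominated by C (it gives the kicker strictly more in every row), so the keeper never plays it.
On the remaining 2×2 (Left, Right vs C, R):
Let the kicker play Left with probability p. Expected payoff against C: 3p + (-4)(1−p) = 7p − 4; against R: (-2)p + 0(1−p) = −2p.
Setting these equal: 7p − 4 = −2p ⇒ 9p = 4 ⇒ p = 4/9, and the value is (7)·(4/9) − 4 = -8/9.
For the keeper: with q = P(C), equating Left's and Right's payoffs gives 5q − 2 = −4q ⇒ q = 2/9.

5/9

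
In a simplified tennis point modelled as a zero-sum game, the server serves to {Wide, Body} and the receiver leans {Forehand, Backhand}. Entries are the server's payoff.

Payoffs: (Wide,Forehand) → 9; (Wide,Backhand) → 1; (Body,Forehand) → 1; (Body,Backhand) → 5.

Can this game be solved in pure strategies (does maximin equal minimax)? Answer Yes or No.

Row minima: Wide → 1, Body → 1; maximin = 1.
Column maxima: Forehand → 9, Backhand → 5; minimax = 5.
1 ≠ 5, so no pure-strategy equilibrium exists.

No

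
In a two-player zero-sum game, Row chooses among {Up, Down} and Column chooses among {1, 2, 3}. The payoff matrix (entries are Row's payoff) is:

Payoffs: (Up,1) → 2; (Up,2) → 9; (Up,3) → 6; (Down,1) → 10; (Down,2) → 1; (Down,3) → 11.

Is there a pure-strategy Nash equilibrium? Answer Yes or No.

Row minima: Up → 2, Down → 1; maximin = 2.
Column maxima: 1 → 10, 2 → 9, 3 → 11; minimax = 9.
2 ≠ 9, so no pure-strategy equilibrium exists.

No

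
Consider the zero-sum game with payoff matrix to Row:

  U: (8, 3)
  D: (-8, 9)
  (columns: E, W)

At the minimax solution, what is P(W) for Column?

Row minima: U → 3, D → -8; maximin = 3.
Column maxima: E → 8, W → 9; minimax = 8.
3 ≠ 8, so there is no saddle point; optimal play is mixed.
Let Row play U with probability p. Expected payoff against E: 8p + (-8)(1−p) = 16p − 8; against W: 3p + 9(1−p) = −6p + 9.
Setting these equal: 16p − 8 = −6p + 9 ⇒ 22p = 17 ⇒ p = 17/22, and the value is (16)·(17/22) − 8 = 48/11.
For Column: with q = P(E), equating U's and D's payoffs gives 5q + 3 = −17q + 9 ⇒ q = 3/11.

8/11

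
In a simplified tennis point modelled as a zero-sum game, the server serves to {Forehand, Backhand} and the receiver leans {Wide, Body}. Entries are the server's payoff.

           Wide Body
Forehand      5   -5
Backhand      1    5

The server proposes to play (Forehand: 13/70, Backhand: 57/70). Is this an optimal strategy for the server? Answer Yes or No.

Against Wide this mix gives (13/70)·5 + (57/70)·1 = 61/35.
Against Body this mix gives (13/70)·(-5) + (57/70)·5 = 22/7.
The receiver will play Wide, holding the server to 61/35. Shifting weight toward the row that does better against Wide would raise this floor (the equalizing mix achieves 15/7 against both Wide and Body), so the proposed strategy is not optimal.

No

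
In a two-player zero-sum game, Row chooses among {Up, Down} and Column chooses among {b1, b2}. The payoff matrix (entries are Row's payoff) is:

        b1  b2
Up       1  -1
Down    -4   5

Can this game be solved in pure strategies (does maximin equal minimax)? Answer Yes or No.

Row minima: Up → -1, Down → -4; maximin = -1.
Column maxima: b1 → 1, b2 → 5; minimax = 1.
-1 ≠ 1, so no pure-strategy equilibrium exists.

No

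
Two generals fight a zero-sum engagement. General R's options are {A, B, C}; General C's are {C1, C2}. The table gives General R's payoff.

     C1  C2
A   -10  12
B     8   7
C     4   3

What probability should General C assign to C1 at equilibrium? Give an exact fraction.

5/23

Row minima: A → -10, B → 7, C → 3; maximin = 7.
Column maxima: C1 → 8, C2 → 12; minimax = 8.
7 ≠ 8, so there is no saddle point; optimal play is mixed.
C is strictly dominated by B, so General R never plays it.
On the remaining 2×2 (A, B vs C1, C2):
Let General R play A with probability p. Expected payoff against C1: (-10)p + 8(1−p) = −18p + 8; against C2: 12p + 7(1−p) = 5p + 7.
Setting these equal: −18p + 8 = 5p + 7 ⇒ −23p = -1 ⇒ p = 1/23, and the value is (-18)·(1/23) + 8 = 166/23.
For General C: with q = P(C1), equating A's and B's payoffs gives −22q + 12 = q + 7 ⇒ q = 5/23.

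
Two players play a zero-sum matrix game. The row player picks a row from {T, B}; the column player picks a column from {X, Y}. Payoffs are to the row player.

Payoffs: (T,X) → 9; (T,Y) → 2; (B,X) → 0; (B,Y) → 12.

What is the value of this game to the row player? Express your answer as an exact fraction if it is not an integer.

Row minima: T → 2, B → 0; maximin = 2.
Column maxima: X → 9, Y → 12; minimax = 9.
2 ≠ 9, so there is no saddle point; optimal play is mixed.
Let the row player play T with probability p. Expected payoff against X: 9p + 0(1−p) = 9p; against Y: 2p + 12(1−p) = −10p + 12.
Setting these equal: 9p = −10p + 12 ⇒ 19p = 12 ⇒ p = 12/19, and the value is (9)·(12/19) = 108/19.
For the column player: with q = P(X), equating T's and B's payoffs gives 7q + 2 = −12q + 12 ⇒ q = 10/19.

108/19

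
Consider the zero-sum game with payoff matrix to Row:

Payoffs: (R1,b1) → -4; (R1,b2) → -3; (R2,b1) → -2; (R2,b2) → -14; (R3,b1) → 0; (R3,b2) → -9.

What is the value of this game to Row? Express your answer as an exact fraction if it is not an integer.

Row minima: R1 → -4, R2 → -14, R3 → -9; maximin = -4.
Column maxima: b1 → 0, b2 → -3; minimax = -3.
-4 ≠ -3, so there is no saddle point; optimal play is mixed.
R2 is strictly dominated by R3, so Row never plays it.
On the remaining 2×2 (R1, R3 vs b1, b2):
Let Row play R1 with probability p. Expected payoff against b1: (-4)p + 0(1−p) = −4p; against b2: (-3)p + (-9)(1−p) = 6p − 9.
Setting these equal: −4p = 6p − 9 ⇒ −10p = -9 ⇒ p = 9/10, and the value is (-4)·(9/10) = -18/5.
For Column: with q = P(b1), equating R1's and R3's payoffs gives −q − 3 = 9q − 9 ⇒ q = 3/5.

-18/5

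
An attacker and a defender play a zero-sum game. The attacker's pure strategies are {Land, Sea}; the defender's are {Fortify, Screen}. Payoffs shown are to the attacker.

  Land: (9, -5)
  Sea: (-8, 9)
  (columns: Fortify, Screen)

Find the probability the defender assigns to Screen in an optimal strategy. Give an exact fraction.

Row minima: Land → -5, Sea → -8; maximin = -5.
Column maxima: Fortify → 9, Screen → 9; minimax = 9.
-5 ≠ 9, so there is no saddle point; optimal play is mixed.
Let the attacker play Land with probability p. Expected payoff against Fortify: 9p + (-8)(1−p) = 17p − 8; against Screen: (-5)p + 9(1−p) = −14p + 9.
Setting these equal: 17p − 8 = −14p + 9 ⇒ 31p = 17 ⇒ p = 17/31, and the value is (17)·(17/31) − 8 = 41/31.
For the defender: with q = P(Fortify), equating Land's and Sea's payoffs gives 14q − 5 = −17q + 9 ⇒ q = 14/31.

17/31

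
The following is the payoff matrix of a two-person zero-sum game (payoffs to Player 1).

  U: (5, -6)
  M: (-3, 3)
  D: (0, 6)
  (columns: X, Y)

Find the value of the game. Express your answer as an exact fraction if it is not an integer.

Row minima: U → -6, M → -3, D → 0; maximin = 0.
Column maxima: X → 5, Y → 6; minimax = 5.
0 ≠ 5, so there is no saddle point; optimal play is mixed.
M is strictly dominated by D, so Player 1 never plays it.
On the remaining 2×2 (U, D vs X, Y):
Let Player 1 play U with probability p. Expected payoff against X: 5p + 0(1−p) = 5p; against Y: (-6)p + 6(1−p) = −12p + 6.
Setting these equal: 5p = −12p + 6 ⇒ 17p = 6 ⇒ p = 6/17, and the value is (5)·(6/17) = 30/17.
For Player 2: with q = P(X), equating U's and D's payoffs gives 11q − 6 = −6q + 6 ⇒ q = 12/17.

30/17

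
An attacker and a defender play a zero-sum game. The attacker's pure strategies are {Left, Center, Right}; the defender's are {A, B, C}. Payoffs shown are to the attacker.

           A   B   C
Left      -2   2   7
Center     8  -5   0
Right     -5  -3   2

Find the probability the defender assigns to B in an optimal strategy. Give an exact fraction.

Row minima: Left → -2, Center → -5, Right → -5; maximin = -2.
Column maxima: A → 8, B → 2, C → 7; minimax = 2.
-2 ≠ 2, so there is no saddle point; optimal play is mixed.
Right is strictly dominated by Left, so the attacker never plays it.
C is strictly dominated by B (it gives the attacker strictly more in every row), so the defender never plays it.
On the remaining 2×2 (Left, Center vs A, B):
Let the attacker play Left with probability p. Expected payoff against A: (-2)p + 8(1−p) = −10p + 8; against B: 2p + (-5)(1−p) = 7p − 5.
Setting these equal: −10p + 8 = 7p − 5 ⇒ −17p = -13 ⇒ p = 13/17, and the value is (-10)·(13/17) + 8 = 6/17.
For the defender: with q = P(A), equating Left's and Center's payoffs gives −4q + 2 = 13q − 5 ⇒ q = 7/17.

10/17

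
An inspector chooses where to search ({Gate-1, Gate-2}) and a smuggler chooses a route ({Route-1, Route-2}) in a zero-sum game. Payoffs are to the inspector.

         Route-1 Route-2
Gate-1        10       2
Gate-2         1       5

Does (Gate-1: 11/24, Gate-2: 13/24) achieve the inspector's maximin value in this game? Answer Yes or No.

No

Against Route-1 this mix gives (11/24)·10 + (13/24)·1 = 41/8.
Against Route-2 this mix gives (11/24)·2 + (13/24)·5 = 29/8.
The smuggler will play Route-2, holding the inspector to 29/8. Shifting weight toward the row that does better against Route-2 would raise this floor (the equalizing mix achieves 4 against both Route-2 and Route-1), so the proposed strategy is not optimal.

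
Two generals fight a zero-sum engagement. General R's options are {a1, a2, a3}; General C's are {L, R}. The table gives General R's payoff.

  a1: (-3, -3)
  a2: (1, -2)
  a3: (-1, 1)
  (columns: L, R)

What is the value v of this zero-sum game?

Row minima: a1 → -3, a2 → -2, a3 → -1; maximin = -1.
Column maxima: L → 1, R → 1; minimax = 1.
-1 ≠ 1, so there is no saddle point; optimal play is mixed.
a1 is strictly dominated by a2, so General R never plays it.
On the remaining 2×2 (a2, a3 vs L, R):
Let General R play a2 with probability p. Expected payoff against L: 1p + (-1)(1−p) = 2p − 1; against R: (-2)p + 1(1−p) = −3p + 1.
Setting these equal: 2p − 1 = −3p + 1 ⇒ 5p = 2 ⇒ p = 2/5, and the value is (2)·(2/5) − 1 = -1/5.
For General C: with q = P(L), equating a2's and a3's payoffs gives 3q − 2 = −2q + 1 ⇒ q = 3/5.

-1/5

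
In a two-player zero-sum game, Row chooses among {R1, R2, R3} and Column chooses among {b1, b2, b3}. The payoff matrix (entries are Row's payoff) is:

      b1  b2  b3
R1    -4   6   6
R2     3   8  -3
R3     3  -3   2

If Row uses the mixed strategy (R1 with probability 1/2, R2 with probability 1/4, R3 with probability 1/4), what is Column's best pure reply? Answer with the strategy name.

If Column plays b1, Row's expected payoff is (1/2)·(-4) + (1/4)·3 + (1/4)·3 = -1/2.
If Column plays b2, Row's expected payoff is (1/2)·6 + (1/4)·8 + (1/4)·(-3) = 17/4.
If Column plays b3, Row's expected payoff is (1/2)·6 + (1/4)·(-3) + (1/4)·2 = 11/4.
Column minimizes Row's payoff; the smallest is -1/2, so the best response is b1.

b1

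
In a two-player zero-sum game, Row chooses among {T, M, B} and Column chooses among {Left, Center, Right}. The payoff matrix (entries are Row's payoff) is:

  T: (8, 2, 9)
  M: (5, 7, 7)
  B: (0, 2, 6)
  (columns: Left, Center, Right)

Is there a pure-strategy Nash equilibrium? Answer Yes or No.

No

Row minima: T → 2, M → 5, B → 0; maximin = 5.
Column maxima: Left → 8, Center → 7, Right → 9; minimax = 7.
5 ≠ 7, so no pure-strategy equilibrium exists.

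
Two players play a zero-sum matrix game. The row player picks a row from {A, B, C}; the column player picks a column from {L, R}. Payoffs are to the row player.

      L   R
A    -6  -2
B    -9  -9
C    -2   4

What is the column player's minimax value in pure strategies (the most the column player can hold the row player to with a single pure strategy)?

Column maxima: L → -2, R → 4.
The smallest of these is -2.

-2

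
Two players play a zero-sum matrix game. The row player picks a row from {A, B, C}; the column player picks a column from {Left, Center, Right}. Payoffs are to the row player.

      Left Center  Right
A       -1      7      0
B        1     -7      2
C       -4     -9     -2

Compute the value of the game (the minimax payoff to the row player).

Row minima: A → -1, B → -7, C → -9; maximin = -1.
Column maxima: Left → 1, Center → 7, Right → 2; minimax = 1.
-1 ≠ 1, so there is no saddle point; optimal play is mixed.
C is strictly dominated by A, so the row player never plays it.
Right is strictly dominated by Left (it gives the row player strictly more in every row), so the column player never plays it.
On the remaining 2×2 (A, B vs Left, Center):
Let the row player play A with probability p. Expected payoff against Left: (-1)p + 1(1−p) = −2p + 1; against Center: 7p + (-7)(1−p) = 14p − 7.
Setting these equal: −2p + 1 = 14p − 7 ⇒ −16p = -8 ⇒ p = 1/2, and the value is (-2)·(1/2) + 1 = 0.
For the column player: with q = P(Left), equating A's and B's payoffs gives −8q + 7 = 8q − 7 ⇒ q = 7/8.

0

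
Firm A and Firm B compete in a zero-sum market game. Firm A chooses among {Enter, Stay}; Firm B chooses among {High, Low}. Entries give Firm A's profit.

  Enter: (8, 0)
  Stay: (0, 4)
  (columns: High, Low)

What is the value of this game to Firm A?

Row minima: Enter → 0, Stay → 0; maximin = 0.
Column maxima: High → 8, Low → 4; minimax = 4.
0 ≠ 4, so there is no saddle point; optimal play is mixed.
Let Firm A play Enter with probability p. Expected payoff against High: 8p + 0(1−p) = 8p; against Low: 0p + 4(1−p) = −4p + 4.
Setting these equal: 8p = −4p + 4 ⇒ 12p = 4 ⇒ p = 1/3, and the value is (8)·(1/3) = 8/3.
For Firm B: with q = P(High), equating Enter's and Stay's payoffs gives 8q = −4q + 4 ⇒ q = 1/3.

8/3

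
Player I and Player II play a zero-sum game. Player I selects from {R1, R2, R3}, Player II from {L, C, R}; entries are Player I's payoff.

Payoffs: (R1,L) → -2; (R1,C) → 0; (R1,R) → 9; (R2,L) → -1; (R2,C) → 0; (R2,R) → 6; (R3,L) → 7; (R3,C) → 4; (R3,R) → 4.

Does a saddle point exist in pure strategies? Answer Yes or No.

Row minima: R1 → -2, R2 → -1, R3 → 4; maximin = 4.
Column maxima: L → 7, C → 4, R → 9; minimax = 4.
maximin = minimax = 4, so a saddle point exists.

Yes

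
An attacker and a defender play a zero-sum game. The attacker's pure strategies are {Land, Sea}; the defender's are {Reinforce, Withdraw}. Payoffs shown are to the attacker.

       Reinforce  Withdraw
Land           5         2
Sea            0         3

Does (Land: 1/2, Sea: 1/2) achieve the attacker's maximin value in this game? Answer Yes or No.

Yes

Against Reinforce this mix gives (1/2)·5 + (1/2)·0 = 5/2.
Against Withdraw this mix gives (1/2)·2 + (1/2)·3 = 5/2.
All of the defender's active replies (Reinforce, Withdraw) yield 5/2, and no column does worse for the attacker. The mix makes the defender indifferent and guarantees 5/2, so it is optimal.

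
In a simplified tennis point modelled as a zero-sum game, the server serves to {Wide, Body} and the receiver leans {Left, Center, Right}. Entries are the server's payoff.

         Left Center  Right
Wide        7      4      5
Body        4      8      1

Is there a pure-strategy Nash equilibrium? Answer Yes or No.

Row minima: Wide → 4, Body → 1; maximin = 4.
Column maxima: Left → 7, Center → 8, Right → 5; minimax = 5.
4 ≠ 5, so no pure-strategy equilibrium exists.

No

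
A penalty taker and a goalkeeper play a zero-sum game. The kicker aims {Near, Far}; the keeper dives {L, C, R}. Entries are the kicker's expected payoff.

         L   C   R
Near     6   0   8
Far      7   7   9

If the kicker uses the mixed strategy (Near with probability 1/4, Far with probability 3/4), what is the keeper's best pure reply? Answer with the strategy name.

C

If the keeper plays L, the kicker's expected payoff is (1/4)·6 + (3/4)·7 = 27/4.
If the keeper plays C, the kicker's expected payoff is (1/4)·0 + (3/4)·7 = 21/4.
If the keeper plays R, the kicker's expected payoff is (1/4)·8 + (3/4)·9 = 35/4.
The keeper minimizes the kicker's payoff; the smallest is 21/4, so the best response is C.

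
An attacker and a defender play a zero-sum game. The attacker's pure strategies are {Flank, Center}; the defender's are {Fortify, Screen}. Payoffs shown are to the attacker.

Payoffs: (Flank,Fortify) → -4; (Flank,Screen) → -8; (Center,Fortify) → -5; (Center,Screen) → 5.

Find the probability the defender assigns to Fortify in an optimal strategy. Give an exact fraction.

Row minima: Flank → -8, Center → -5; maximin = -5.
Column maxima: Fortify → -4, Screen → 5; minimax = -4.
-5 ≠ -4, so there is no saddle point; optimal play is mixed.
Let the attacker play Flank with probability p. Expected payoff against Fortify: (-4)p + (-5)(1−p) = p − 5; against Screen: (-8)p + 5(1−p) = −13p + 5.
Setting these equal: p − 5 = −13p + 5 ⇒ 14p = 10 ⇒ p = 5/7, and the value is (1)·(5/7) − 5 = -30/7.
For the defender: with q = P(Fortify), equating Flank's and Center's payoffs gives 4q − 8 = −10q + 5 ⇒ q = 13/14.

13/14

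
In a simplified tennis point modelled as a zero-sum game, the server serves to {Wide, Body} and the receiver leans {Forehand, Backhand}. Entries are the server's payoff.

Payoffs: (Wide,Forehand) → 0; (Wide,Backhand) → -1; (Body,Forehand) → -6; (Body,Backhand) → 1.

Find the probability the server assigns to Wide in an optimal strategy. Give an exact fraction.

7/8

Row minima: Wide → -1, Body → -6; maximin = -1.
Column maxima: Forehand → 0, Backhand → 1; minimax = 0.
-1 ≠ 0, so there is no saddle point; optimal play is mixed.
Let the server play Wide with probability p. Expected payoff against Forehand: 0p + (-6)(1−p) = 6p − 6; against Backhand: (-1)p + 1(1−p) = −2p + 1.
Setting these equal: 6p − 6 = −2p + 1 ⇒ 8p = 7 ⇒ p = 7/8, and the value is (6)·(7/8) − 6 = -3/4.
For the receiver: with q = P(Forehand), equating Wide's and Body's payoffs gives q − 1 = −7q + 1 ⇒ q = 1/4.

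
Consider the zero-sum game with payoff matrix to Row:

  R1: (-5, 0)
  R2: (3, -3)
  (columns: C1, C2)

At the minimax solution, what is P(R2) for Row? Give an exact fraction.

Row minima: R1 → -5, R2 → -3; maximin = -3.
Column maxima: C1 → 3, C2 → 0; minimax = 0.
-3 ≠ 0, so there is no saddle point; optimal play is mixed.
Let Row play R1 with probability p. Expected payoff against C1: (-5)p + 3(1−p) = −8p + 3; against C2: 0p + (-3)(1−p) = 3p − 3.
Setting these equal: −8p + 3 = 3p − 3 ⇒ −11p = -6 ⇒ p = 6/11, and the value is (-8)·(6/11) + 3 = -15/11.
For Column: with q = P(C1), equating R1's and R2's payoffs gives −5q = 6q − 3 ⇒ q = 3/11.

5/11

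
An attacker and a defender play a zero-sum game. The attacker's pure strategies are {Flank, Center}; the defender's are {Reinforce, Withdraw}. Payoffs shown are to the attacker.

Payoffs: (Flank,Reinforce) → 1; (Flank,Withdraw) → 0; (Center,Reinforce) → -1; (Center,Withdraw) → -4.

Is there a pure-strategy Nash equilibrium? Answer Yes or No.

Yes

Row minima: Flank → 0, Center → -4; maximin = 0.
Column maxima: Reinforce → 1, Withdraw → 0; minimax = 0.
maximin = minimax = 0, so a saddle point exists.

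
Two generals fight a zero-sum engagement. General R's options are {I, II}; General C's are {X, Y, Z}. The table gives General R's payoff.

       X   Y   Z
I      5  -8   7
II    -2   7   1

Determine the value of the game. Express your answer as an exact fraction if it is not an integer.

19/22

Row minima: I → -8, II → -2; maximin = -2.
Column maxima: X → 5, Y → 7, Z → 7; minimax = 5.
-2 ≠ 5, so there is no saddle point; optimal play is mixed.
Z is strictly dominated by X (it gives General R strictly more in every row), so General C never plays it.
On the remaining 2×2 (I, II vs X, Y):
Let General R play I with probability p. Expected payoff against X: 5p + (-2)(1−p) = 7p − 2; against Y: (-8)p + 7(1−p) = −15p + 7.
Setting these equal: 7p − 2 = −15p + 7 ⇒ 22p = 9 ⇒ p = 9/22, and the value is (7)·(9/22) − 2 = 19/22.
For General C: with q = P(X), equating I's and II's payoffs gives 13q − 8 = −9q + 7 ⇒ q = 15/22.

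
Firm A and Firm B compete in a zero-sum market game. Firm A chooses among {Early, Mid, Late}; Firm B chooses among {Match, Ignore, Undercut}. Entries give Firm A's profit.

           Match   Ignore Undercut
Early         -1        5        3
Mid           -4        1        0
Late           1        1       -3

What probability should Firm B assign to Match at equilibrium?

Row minima: Early → -1, Mid → -4, Late → -3; maximin = -1.
Column maxima: Match → 1, Ignore → 5, Undercut → 3; minimax = 1.
-1 ≠ 1, so there is no saddle point; optimal play is mixed.
Mid is strictly dominated by Early, so Firm A never plays it.
Ignore is strictly dominated by Undercut (it gives Firm A strictly more in every row), so Firm B never plays it.
On the remaining 2×2 (Early, Late vs Match, Undercut):
Let Firm A play Early with probability p. Expected payoff against Match: (-1)p + 1(1−p) = −2p + 1; against Undercut: 3p + (-3)(1−p) = 6p − 3.
Setting these equal: −2p + 1 = 6p − 3 ⇒ −8p = -4 ⇒ p = 1/2, and the value is (-2)·(1/2) + 1 = 0.
For Firm B: with q = P(Match), equating Early's and Late's payoffs gives −4q + 3 = 4q − 3 ⇒ q = 3/4.

3/4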